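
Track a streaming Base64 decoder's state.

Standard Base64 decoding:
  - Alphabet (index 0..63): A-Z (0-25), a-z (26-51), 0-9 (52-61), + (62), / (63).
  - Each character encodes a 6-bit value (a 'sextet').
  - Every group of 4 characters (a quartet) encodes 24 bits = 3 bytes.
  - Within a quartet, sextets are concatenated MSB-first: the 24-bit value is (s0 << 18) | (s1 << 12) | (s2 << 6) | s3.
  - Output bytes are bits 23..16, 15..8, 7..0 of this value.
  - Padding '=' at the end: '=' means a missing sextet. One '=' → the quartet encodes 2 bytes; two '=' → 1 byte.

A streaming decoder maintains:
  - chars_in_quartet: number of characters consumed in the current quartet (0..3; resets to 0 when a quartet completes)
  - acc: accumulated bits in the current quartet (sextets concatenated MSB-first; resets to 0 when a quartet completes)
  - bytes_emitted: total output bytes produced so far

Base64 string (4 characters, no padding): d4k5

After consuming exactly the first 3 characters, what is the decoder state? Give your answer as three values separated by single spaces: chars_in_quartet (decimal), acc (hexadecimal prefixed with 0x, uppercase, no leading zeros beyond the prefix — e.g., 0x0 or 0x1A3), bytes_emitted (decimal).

Answer: 3 0x1DE24 0

Derivation:
After char 0 ('d'=29): chars_in_quartet=1 acc=0x1D bytes_emitted=0
After char 1 ('4'=56): chars_in_quartet=2 acc=0x778 bytes_emitted=0
After char 2 ('k'=36): chars_in_quartet=3 acc=0x1DE24 bytes_emitted=0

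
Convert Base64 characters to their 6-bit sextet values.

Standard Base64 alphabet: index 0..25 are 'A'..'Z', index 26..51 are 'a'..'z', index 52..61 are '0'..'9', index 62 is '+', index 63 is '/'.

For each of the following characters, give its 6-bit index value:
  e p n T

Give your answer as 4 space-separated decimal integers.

'e': a..z range, 26 + ord('e') − ord('a') = 30
'p': a..z range, 26 + ord('p') − ord('a') = 41
'n': a..z range, 26 + ord('n') − ord('a') = 39
'T': A..Z range, ord('T') − ord('A') = 19

Answer: 30 41 39 19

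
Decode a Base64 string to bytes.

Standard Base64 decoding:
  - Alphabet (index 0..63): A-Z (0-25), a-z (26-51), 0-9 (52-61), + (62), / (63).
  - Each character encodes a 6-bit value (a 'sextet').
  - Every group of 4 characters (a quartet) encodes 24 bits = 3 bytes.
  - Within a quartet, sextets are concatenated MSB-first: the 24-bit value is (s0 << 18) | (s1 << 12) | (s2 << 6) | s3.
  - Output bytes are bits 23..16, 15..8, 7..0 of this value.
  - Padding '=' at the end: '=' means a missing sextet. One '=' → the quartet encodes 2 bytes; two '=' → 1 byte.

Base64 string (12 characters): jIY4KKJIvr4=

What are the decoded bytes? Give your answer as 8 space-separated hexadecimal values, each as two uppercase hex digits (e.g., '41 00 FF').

Answer: 8C 86 38 28 A2 48 BE BE

Derivation:
After char 0 ('j'=35): chars_in_quartet=1 acc=0x23 bytes_emitted=0
After char 1 ('I'=8): chars_in_quartet=2 acc=0x8C8 bytes_emitted=0
After char 2 ('Y'=24): chars_in_quartet=3 acc=0x23218 bytes_emitted=0
After char 3 ('4'=56): chars_in_quartet=4 acc=0x8C8638 -> emit 8C 86 38, reset; bytes_emitted=3
After char 4 ('K'=10): chars_in_quartet=1 acc=0xA bytes_emitted=3
After char 5 ('K'=10): chars_in_quartet=2 acc=0x28A bytes_emitted=3
After char 6 ('J'=9): chars_in_quartet=3 acc=0xA289 bytes_emitted=3
After char 7 ('I'=8): chars_in_quartet=4 acc=0x28A248 -> emit 28 A2 48, reset; bytes_emitted=6
After char 8 ('v'=47): chars_in_quartet=1 acc=0x2F bytes_emitted=6
After char 9 ('r'=43): chars_in_quartet=2 acc=0xBEB bytes_emitted=6
After char 10 ('4'=56): chars_in_quartet=3 acc=0x2FAF8 bytes_emitted=6
Padding '=': partial quartet acc=0x2FAF8 -> emit BE BE; bytes_emitted=8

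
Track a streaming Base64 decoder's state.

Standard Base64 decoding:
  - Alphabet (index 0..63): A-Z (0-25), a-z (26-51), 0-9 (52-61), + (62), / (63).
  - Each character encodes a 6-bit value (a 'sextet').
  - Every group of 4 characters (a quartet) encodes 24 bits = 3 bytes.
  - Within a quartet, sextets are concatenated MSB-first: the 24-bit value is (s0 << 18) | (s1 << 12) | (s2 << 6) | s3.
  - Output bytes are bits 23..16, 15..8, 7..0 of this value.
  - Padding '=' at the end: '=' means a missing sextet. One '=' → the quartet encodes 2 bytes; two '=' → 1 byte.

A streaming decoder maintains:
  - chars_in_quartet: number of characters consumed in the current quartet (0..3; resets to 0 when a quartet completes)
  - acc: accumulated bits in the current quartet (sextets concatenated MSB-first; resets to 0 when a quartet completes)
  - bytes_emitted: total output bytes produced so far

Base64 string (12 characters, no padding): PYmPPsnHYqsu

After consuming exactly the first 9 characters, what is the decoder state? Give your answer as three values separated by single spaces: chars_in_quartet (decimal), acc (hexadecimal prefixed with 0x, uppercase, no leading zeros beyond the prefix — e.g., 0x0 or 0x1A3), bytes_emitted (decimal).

Answer: 1 0x18 6

Derivation:
After char 0 ('P'=15): chars_in_quartet=1 acc=0xF bytes_emitted=0
After char 1 ('Y'=24): chars_in_quartet=2 acc=0x3D8 bytes_emitted=0
After char 2 ('m'=38): chars_in_quartet=3 acc=0xF626 bytes_emitted=0
After char 3 ('P'=15): chars_in_quartet=4 acc=0x3D898F -> emit 3D 89 8F, reset; bytes_emitted=3
After char 4 ('P'=15): chars_in_quartet=1 acc=0xF bytes_emitted=3
After char 5 ('s'=44): chars_in_quartet=2 acc=0x3EC bytes_emitted=3
After char 6 ('n'=39): chars_in_quartet=3 acc=0xFB27 bytes_emitted=3
After char 7 ('H'=7): chars_in_quartet=4 acc=0x3EC9C7 -> emit 3E C9 C7, reset; bytes_emitted=6
After char 8 ('Y'=24): chars_in_quartet=1 acc=0x18 bytes_emitted=6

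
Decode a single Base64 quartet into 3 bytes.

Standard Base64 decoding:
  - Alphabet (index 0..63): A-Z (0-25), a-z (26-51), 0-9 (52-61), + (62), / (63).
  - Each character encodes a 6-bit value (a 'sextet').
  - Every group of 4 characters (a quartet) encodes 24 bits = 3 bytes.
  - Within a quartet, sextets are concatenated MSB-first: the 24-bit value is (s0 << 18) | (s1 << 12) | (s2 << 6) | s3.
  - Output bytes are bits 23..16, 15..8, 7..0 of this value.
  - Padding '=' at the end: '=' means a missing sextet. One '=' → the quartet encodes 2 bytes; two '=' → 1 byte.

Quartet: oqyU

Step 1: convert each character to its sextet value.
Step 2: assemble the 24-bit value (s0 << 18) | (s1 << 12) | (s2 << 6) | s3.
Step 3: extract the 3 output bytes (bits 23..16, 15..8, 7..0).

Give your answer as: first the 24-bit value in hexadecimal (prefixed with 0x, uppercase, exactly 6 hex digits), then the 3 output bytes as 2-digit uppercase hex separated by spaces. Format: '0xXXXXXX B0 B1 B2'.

Sextets: o=40, q=42, y=50, U=20
24-bit: (40<<18) | (42<<12) | (50<<6) | 20
      = 0xA00000 | 0x02A000 | 0x000C80 | 0x000014
      = 0xA2AC94
Bytes: (v>>16)&0xFF=A2, (v>>8)&0xFF=AC, v&0xFF=94

Answer: 0xA2AC94 A2 AC 94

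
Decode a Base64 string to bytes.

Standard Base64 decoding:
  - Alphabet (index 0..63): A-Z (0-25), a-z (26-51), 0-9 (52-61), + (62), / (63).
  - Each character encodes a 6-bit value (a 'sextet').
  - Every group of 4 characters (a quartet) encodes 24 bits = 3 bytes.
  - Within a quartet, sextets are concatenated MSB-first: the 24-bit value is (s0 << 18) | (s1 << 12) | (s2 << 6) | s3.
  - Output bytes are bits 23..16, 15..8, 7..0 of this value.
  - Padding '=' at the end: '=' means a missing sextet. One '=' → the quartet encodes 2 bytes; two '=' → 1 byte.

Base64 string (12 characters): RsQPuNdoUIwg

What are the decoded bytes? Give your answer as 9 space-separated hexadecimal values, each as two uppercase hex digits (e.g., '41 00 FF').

After char 0 ('R'=17): chars_in_quartet=1 acc=0x11 bytes_emitted=0
After char 1 ('s'=44): chars_in_quartet=2 acc=0x46C bytes_emitted=0
After char 2 ('Q'=16): chars_in_quartet=3 acc=0x11B10 bytes_emitted=0
After char 3 ('P'=15): chars_in_quartet=4 acc=0x46C40F -> emit 46 C4 0F, reset; bytes_emitted=3
After char 4 ('u'=46): chars_in_quartet=1 acc=0x2E bytes_emitted=3
After char 5 ('N'=13): chars_in_quartet=2 acc=0xB8D bytes_emitted=3
After char 6 ('d'=29): chars_in_quartet=3 acc=0x2E35D bytes_emitted=3
After char 7 ('o'=40): chars_in_quartet=4 acc=0xB8D768 -> emit B8 D7 68, reset; bytes_emitted=6
After char 8 ('U'=20): chars_in_quartet=1 acc=0x14 bytes_emitted=6
After char 9 ('I'=8): chars_in_quartet=2 acc=0x508 bytes_emitted=6
After char 10 ('w'=48): chars_in_quartet=3 acc=0x14230 bytes_emitted=6
After char 11 ('g'=32): chars_in_quartet=4 acc=0x508C20 -> emit 50 8C 20, reset; bytes_emitted=9

Answer: 46 C4 0F B8 D7 68 50 8C 20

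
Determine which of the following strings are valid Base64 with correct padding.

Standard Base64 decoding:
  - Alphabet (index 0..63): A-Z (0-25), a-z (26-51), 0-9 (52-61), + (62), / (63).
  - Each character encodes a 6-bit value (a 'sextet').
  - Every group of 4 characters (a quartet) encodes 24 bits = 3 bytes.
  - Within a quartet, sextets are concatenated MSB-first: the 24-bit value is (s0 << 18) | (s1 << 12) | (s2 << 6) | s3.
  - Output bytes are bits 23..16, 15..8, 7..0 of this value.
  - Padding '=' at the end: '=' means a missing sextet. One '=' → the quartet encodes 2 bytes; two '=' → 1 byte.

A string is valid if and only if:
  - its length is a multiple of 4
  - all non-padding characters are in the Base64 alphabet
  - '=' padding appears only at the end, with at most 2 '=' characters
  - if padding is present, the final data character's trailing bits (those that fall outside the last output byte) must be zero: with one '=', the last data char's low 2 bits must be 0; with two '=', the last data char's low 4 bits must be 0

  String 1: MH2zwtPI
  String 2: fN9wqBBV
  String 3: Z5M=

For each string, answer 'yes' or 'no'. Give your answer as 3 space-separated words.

Answer: yes yes yes

Derivation:
String 1: 'MH2zwtPI' → valid
String 2: 'fN9wqBBV' → valid
String 3: 'Z5M=' → valid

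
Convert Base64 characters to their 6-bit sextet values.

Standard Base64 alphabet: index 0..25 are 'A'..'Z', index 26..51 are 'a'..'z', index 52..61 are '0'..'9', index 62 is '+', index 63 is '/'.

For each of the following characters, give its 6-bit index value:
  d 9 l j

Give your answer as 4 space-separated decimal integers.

'd': a..z range, 26 + ord('d') − ord('a') = 29
'9': 0..9 range, 52 + ord('9') − ord('0') = 61
'l': a..z range, 26 + ord('l') − ord('a') = 37
'j': a..z range, 26 + ord('j') − ord('a') = 35

Answer: 29 61 37 35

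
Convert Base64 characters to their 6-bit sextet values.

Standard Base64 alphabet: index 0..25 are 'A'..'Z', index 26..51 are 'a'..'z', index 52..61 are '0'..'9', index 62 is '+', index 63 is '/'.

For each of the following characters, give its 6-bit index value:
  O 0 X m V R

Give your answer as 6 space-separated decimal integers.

Answer: 14 52 23 38 21 17

Derivation:
'O': A..Z range, ord('O') − ord('A') = 14
'0': 0..9 range, 52 + ord('0') − ord('0') = 52
'X': A..Z range, ord('X') − ord('A') = 23
'm': a..z range, 26 + ord('m') − ord('a') = 38
'V': A..Z range, ord('V') − ord('A') = 21
'R': A..Z range, ord('R') − ord('A') = 17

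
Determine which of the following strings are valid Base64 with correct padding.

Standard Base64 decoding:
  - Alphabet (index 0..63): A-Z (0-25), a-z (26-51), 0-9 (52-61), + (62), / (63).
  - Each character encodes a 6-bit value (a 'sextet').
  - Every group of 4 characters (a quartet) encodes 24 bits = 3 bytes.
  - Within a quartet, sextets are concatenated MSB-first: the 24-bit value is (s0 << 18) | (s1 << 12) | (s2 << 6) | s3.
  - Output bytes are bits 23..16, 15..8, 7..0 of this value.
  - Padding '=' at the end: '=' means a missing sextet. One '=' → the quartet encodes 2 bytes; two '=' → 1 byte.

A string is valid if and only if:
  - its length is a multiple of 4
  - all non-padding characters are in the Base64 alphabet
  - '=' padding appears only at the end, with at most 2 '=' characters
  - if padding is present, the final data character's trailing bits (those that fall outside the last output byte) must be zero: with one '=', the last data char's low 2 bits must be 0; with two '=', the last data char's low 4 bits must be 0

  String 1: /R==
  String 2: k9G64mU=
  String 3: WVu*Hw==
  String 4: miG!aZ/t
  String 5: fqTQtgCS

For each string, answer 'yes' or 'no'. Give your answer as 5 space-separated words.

String 1: '/R==' → invalid (bad trailing bits)
String 2: 'k9G64mU=' → valid
String 3: 'WVu*Hw==' → invalid (bad char(s): ['*'])
String 4: 'miG!aZ/t' → invalid (bad char(s): ['!'])
String 5: 'fqTQtgCS' → valid

Answer: no yes no no yes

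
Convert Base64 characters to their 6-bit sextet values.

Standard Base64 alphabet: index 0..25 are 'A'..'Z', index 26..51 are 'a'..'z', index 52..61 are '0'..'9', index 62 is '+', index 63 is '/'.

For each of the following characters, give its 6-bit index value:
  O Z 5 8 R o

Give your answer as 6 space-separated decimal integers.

'O': A..Z range, ord('O') − ord('A') = 14
'Z': A..Z range, ord('Z') − ord('A') = 25
'5': 0..9 range, 52 + ord('5') − ord('0') = 57
'8': 0..9 range, 52 + ord('8') − ord('0') = 60
'R': A..Z range, ord('R') − ord('A') = 17
'o': a..z range, 26 + ord('o') − ord('a') = 40

Answer: 14 25 57 60 17 40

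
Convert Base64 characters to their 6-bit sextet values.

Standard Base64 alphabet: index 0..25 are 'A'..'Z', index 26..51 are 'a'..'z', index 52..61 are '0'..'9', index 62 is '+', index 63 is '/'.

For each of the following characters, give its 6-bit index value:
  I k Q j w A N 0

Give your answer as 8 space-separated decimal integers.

'I': A..Z range, ord('I') − ord('A') = 8
'k': a..z range, 26 + ord('k') − ord('a') = 36
'Q': A..Z range, ord('Q') − ord('A') = 16
'j': a..z range, 26 + ord('j') − ord('a') = 35
'w': a..z range, 26 + ord('w') − ord('a') = 48
'A': A..Z range, ord('A') − ord('A') = 0
'N': A..Z range, ord('N') − ord('A') = 13
'0': 0..9 range, 52 + ord('0') − ord('0') = 52

Answer: 8 36 16 35 48 0 13 52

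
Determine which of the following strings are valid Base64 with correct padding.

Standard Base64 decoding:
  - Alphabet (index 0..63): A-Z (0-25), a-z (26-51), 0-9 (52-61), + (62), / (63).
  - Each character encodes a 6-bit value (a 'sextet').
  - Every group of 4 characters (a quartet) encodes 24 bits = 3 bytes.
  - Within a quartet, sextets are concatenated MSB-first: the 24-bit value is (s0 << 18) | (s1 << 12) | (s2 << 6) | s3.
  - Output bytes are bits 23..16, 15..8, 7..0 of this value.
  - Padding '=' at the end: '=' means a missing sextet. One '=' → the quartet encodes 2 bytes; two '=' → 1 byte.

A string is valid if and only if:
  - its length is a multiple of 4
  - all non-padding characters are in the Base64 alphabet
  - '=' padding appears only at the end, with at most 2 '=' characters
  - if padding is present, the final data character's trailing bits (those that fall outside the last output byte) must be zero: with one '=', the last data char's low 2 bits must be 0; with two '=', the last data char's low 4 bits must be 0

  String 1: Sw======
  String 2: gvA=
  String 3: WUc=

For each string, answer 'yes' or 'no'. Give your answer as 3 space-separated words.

String 1: 'Sw======' → invalid (6 pad chars (max 2))
String 2: 'gvA=' → valid
String 3: 'WUc=' → valid

Answer: no yes yes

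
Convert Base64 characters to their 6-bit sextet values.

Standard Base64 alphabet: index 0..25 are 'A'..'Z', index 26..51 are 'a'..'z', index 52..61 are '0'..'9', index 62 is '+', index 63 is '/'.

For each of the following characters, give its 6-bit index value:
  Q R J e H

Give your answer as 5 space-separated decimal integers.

'Q': A..Z range, ord('Q') − ord('A') = 16
'R': A..Z range, ord('R') − ord('A') = 17
'J': A..Z range, ord('J') − ord('A') = 9
'e': a..z range, 26 + ord('e') − ord('a') = 30
'H': A..Z range, ord('H') − ord('A') = 7

Answer: 16 17 9 30 7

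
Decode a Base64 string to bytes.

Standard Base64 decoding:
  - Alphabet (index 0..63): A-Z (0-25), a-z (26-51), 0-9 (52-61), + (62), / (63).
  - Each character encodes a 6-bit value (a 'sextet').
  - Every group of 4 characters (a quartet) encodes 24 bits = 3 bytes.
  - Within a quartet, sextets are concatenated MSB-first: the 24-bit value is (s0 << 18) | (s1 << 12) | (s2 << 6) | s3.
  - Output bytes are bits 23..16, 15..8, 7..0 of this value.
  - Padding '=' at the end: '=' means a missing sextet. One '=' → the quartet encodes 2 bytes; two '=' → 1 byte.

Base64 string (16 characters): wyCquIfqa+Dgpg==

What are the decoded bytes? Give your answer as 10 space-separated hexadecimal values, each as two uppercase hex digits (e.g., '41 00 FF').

After char 0 ('w'=48): chars_in_quartet=1 acc=0x30 bytes_emitted=0
After char 1 ('y'=50): chars_in_quartet=2 acc=0xC32 bytes_emitted=0
After char 2 ('C'=2): chars_in_quartet=3 acc=0x30C82 bytes_emitted=0
After char 3 ('q'=42): chars_in_quartet=4 acc=0xC320AA -> emit C3 20 AA, reset; bytes_emitted=3
After char 4 ('u'=46): chars_in_quartet=1 acc=0x2E bytes_emitted=3
After char 5 ('I'=8): chars_in_quartet=2 acc=0xB88 bytes_emitted=3
After char 6 ('f'=31): chars_in_quartet=3 acc=0x2E21F bytes_emitted=3
After char 7 ('q'=42): chars_in_quartet=4 acc=0xB887EA -> emit B8 87 EA, reset; bytes_emitted=6
After char 8 ('a'=26): chars_in_quartet=1 acc=0x1A bytes_emitted=6
After char 9 ('+'=62): chars_in_quartet=2 acc=0x6BE bytes_emitted=6
After char 10 ('D'=3): chars_in_quartet=3 acc=0x1AF83 bytes_emitted=6
After char 11 ('g'=32): chars_in_quartet=4 acc=0x6BE0E0 -> emit 6B E0 E0, reset; bytes_emitted=9
After char 12 ('p'=41): chars_in_quartet=1 acc=0x29 bytes_emitted=9
After char 13 ('g'=32): chars_in_quartet=2 acc=0xA60 bytes_emitted=9
Padding '==': partial quartet acc=0xA60 -> emit A6; bytes_emitted=10

Answer: C3 20 AA B8 87 EA 6B E0 E0 A6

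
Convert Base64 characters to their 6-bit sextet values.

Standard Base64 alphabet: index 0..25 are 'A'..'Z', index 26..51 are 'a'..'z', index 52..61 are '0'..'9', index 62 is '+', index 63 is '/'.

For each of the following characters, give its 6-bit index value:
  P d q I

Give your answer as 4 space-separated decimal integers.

'P': A..Z range, ord('P') − ord('A') = 15
'd': a..z range, 26 + ord('d') − ord('a') = 29
'q': a..z range, 26 + ord('q') − ord('a') = 42
'I': A..Z range, ord('I') − ord('A') = 8

Answer: 15 29 42 8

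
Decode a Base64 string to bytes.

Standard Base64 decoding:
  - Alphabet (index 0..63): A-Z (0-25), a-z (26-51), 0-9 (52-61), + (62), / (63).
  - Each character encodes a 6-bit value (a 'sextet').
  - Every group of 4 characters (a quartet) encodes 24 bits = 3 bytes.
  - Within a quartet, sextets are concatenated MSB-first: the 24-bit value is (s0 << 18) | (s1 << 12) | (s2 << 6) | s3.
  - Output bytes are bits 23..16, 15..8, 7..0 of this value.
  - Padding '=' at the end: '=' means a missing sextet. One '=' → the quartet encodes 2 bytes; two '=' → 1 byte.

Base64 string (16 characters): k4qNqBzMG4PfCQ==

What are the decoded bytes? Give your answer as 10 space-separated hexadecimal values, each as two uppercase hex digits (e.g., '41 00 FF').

After char 0 ('k'=36): chars_in_quartet=1 acc=0x24 bytes_emitted=0
After char 1 ('4'=56): chars_in_quartet=2 acc=0x938 bytes_emitted=0
After char 2 ('q'=42): chars_in_quartet=3 acc=0x24E2A bytes_emitted=0
After char 3 ('N'=13): chars_in_quartet=4 acc=0x938A8D -> emit 93 8A 8D, reset; bytes_emitted=3
After char 4 ('q'=42): chars_in_quartet=1 acc=0x2A bytes_emitted=3
After char 5 ('B'=1): chars_in_quartet=2 acc=0xA81 bytes_emitted=3
After char 6 ('z'=51): chars_in_quartet=3 acc=0x2A073 bytes_emitted=3
After char 7 ('M'=12): chars_in_quartet=4 acc=0xA81CCC -> emit A8 1C CC, reset; bytes_emitted=6
After char 8 ('G'=6): chars_in_quartet=1 acc=0x6 bytes_emitted=6
After char 9 ('4'=56): chars_in_quartet=2 acc=0x1B8 bytes_emitted=6
After char 10 ('P'=15): chars_in_quartet=3 acc=0x6E0F bytes_emitted=6
After char 11 ('f'=31): chars_in_quartet=4 acc=0x1B83DF -> emit 1B 83 DF, reset; bytes_emitted=9
After char 12 ('C'=2): chars_in_quartet=1 acc=0x2 bytes_emitted=9
After char 13 ('Q'=16): chars_in_quartet=2 acc=0x90 bytes_emitted=9
Padding '==': partial quartet acc=0x90 -> emit 09; bytes_emitted=10

Answer: 93 8A 8D A8 1C CC 1B 83 DF 09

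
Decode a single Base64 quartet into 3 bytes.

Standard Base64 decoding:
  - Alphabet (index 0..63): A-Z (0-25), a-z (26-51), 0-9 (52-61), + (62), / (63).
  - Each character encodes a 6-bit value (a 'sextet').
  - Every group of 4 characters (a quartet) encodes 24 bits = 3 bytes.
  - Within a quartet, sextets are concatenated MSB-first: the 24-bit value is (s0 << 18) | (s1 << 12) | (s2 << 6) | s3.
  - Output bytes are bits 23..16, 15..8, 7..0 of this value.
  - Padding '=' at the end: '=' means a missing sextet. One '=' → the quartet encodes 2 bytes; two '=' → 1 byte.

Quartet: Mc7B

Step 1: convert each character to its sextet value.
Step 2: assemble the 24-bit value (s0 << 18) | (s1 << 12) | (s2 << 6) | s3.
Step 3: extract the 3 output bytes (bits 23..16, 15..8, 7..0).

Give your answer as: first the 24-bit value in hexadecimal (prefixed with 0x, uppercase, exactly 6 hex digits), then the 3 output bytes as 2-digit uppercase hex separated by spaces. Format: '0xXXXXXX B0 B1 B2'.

Answer: 0x31CEC1 31 CE C1

Derivation:
Sextets: M=12, c=28, 7=59, B=1
24-bit: (12<<18) | (28<<12) | (59<<6) | 1
      = 0x300000 | 0x01C000 | 0x000EC0 | 0x000001
      = 0x31CEC1
Bytes: (v>>16)&0xFF=31, (v>>8)&0xFF=CE, v&0xFF=C1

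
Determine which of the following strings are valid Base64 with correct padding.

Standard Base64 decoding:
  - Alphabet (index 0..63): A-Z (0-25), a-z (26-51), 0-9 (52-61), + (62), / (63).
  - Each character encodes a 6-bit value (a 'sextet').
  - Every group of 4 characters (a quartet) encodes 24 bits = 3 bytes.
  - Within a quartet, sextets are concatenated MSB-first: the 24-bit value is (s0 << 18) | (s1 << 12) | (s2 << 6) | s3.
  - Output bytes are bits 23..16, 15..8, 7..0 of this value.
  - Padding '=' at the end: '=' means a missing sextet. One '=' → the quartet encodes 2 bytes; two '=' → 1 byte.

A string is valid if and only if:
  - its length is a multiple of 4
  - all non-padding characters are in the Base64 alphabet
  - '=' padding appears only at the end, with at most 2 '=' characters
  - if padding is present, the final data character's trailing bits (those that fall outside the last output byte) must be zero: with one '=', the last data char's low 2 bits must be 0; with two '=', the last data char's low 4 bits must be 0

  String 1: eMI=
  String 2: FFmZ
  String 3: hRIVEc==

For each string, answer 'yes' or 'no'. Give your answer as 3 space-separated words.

Answer: yes yes no

Derivation:
String 1: 'eMI=' → valid
String 2: 'FFmZ' → valid
String 3: 'hRIVEc==' → invalid (bad trailing bits)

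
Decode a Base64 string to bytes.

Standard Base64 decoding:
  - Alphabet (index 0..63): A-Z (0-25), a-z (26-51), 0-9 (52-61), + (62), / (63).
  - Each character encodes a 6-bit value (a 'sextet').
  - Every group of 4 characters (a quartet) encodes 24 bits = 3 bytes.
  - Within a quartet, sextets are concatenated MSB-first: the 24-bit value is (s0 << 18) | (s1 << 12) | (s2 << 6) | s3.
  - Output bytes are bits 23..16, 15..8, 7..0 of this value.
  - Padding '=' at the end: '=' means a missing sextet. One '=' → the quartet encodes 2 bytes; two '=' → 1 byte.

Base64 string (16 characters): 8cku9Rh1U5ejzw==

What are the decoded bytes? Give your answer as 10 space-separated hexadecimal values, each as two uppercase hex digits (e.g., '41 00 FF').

After char 0 ('8'=60): chars_in_quartet=1 acc=0x3C bytes_emitted=0
After char 1 ('c'=28): chars_in_quartet=2 acc=0xF1C bytes_emitted=0
After char 2 ('k'=36): chars_in_quartet=3 acc=0x3C724 bytes_emitted=0
After char 3 ('u'=46): chars_in_quartet=4 acc=0xF1C92E -> emit F1 C9 2E, reset; bytes_emitted=3
After char 4 ('9'=61): chars_in_quartet=1 acc=0x3D bytes_emitted=3
After char 5 ('R'=17): chars_in_quartet=2 acc=0xF51 bytes_emitted=3
After char 6 ('h'=33): chars_in_quartet=3 acc=0x3D461 bytes_emitted=3
After char 7 ('1'=53): chars_in_quartet=4 acc=0xF51875 -> emit F5 18 75, reset; bytes_emitted=6
After char 8 ('U'=20): chars_in_quartet=1 acc=0x14 bytes_emitted=6
After char 9 ('5'=57): chars_in_quartet=2 acc=0x539 bytes_emitted=6
After char 10 ('e'=30): chars_in_quartet=3 acc=0x14E5E bytes_emitted=6
After char 11 ('j'=35): chars_in_quartet=4 acc=0x5397A3 -> emit 53 97 A3, reset; bytes_emitted=9
After char 12 ('z'=51): chars_in_quartet=1 acc=0x33 bytes_emitted=9
After char 13 ('w'=48): chars_in_quartet=2 acc=0xCF0 bytes_emitted=9
Padding '==': partial quartet acc=0xCF0 -> emit CF; bytes_emitted=10

Answer: F1 C9 2E F5 18 75 53 97 A3 CF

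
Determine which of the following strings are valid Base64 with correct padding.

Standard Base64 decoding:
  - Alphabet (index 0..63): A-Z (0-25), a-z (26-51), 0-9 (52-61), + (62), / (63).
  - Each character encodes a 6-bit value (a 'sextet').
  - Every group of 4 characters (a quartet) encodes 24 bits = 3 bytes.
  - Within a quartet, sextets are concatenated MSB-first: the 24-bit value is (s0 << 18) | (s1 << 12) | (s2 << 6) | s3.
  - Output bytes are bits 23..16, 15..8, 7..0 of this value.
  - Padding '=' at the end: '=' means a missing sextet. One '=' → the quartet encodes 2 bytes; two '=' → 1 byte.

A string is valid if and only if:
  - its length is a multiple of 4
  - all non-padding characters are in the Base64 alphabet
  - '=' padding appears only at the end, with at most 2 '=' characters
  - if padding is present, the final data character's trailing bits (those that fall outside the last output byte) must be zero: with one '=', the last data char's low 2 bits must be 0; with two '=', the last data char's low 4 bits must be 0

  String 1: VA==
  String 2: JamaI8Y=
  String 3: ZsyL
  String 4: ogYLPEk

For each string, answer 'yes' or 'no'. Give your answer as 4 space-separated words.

Answer: yes yes yes no

Derivation:
String 1: 'VA==' → valid
String 2: 'JamaI8Y=' → valid
String 3: 'ZsyL' → valid
String 4: 'ogYLPEk' → invalid (len=7 not mult of 4)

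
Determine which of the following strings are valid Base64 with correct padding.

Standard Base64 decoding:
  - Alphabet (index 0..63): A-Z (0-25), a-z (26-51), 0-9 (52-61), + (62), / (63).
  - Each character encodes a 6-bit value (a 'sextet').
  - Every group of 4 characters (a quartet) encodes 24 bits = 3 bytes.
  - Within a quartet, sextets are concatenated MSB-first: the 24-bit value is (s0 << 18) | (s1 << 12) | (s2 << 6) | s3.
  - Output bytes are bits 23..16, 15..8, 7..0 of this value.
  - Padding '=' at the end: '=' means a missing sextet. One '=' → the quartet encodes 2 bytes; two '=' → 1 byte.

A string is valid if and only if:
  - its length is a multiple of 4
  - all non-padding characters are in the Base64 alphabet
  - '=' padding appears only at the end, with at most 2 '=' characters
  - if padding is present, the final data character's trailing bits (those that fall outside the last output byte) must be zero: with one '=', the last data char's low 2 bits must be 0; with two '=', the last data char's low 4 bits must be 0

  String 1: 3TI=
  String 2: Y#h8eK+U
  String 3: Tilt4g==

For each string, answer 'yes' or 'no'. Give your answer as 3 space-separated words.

String 1: '3TI=' → valid
String 2: 'Y#h8eK+U' → invalid (bad char(s): ['#'])
String 3: 'Tilt4g==' → valid

Answer: yes no yes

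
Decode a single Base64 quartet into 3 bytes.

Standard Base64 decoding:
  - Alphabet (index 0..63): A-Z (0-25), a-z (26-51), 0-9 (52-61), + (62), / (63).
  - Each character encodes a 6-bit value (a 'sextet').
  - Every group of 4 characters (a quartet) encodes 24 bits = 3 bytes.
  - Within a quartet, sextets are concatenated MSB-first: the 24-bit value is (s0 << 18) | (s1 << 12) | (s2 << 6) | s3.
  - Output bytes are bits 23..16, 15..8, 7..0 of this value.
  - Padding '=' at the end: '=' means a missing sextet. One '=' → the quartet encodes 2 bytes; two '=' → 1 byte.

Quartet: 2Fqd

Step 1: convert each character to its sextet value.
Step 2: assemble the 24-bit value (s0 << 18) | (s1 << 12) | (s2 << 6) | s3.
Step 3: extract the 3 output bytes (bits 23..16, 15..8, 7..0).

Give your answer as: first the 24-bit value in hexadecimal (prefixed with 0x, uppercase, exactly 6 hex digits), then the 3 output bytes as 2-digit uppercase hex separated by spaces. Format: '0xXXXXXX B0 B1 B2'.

Sextets: 2=54, F=5, q=42, d=29
24-bit: (54<<18) | (5<<12) | (42<<6) | 29
      = 0xD80000 | 0x005000 | 0x000A80 | 0x00001D
      = 0xD85A9D
Bytes: (v>>16)&0xFF=D8, (v>>8)&0xFF=5A, v&0xFF=9D

Answer: 0xD85A9D D8 5A 9D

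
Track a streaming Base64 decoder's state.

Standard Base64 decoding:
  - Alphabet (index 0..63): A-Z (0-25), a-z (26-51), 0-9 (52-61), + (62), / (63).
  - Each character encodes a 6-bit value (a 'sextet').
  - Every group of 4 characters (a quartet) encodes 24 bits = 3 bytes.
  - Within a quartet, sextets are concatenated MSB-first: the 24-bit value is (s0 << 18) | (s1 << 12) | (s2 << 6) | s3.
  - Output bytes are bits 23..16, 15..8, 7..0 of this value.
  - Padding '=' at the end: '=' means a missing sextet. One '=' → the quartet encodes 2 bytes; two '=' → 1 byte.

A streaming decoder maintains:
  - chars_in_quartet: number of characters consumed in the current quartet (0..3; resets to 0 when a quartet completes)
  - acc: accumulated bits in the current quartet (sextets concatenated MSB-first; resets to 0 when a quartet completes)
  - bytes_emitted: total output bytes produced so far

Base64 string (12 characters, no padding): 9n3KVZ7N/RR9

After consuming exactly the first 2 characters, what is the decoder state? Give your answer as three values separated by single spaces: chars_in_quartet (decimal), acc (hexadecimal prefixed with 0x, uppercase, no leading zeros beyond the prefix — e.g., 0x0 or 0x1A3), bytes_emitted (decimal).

Answer: 2 0xF67 0

Derivation:
After char 0 ('9'=61): chars_in_quartet=1 acc=0x3D bytes_emitted=0
After char 1 ('n'=39): chars_in_quartet=2 acc=0xF67 bytes_emitted=0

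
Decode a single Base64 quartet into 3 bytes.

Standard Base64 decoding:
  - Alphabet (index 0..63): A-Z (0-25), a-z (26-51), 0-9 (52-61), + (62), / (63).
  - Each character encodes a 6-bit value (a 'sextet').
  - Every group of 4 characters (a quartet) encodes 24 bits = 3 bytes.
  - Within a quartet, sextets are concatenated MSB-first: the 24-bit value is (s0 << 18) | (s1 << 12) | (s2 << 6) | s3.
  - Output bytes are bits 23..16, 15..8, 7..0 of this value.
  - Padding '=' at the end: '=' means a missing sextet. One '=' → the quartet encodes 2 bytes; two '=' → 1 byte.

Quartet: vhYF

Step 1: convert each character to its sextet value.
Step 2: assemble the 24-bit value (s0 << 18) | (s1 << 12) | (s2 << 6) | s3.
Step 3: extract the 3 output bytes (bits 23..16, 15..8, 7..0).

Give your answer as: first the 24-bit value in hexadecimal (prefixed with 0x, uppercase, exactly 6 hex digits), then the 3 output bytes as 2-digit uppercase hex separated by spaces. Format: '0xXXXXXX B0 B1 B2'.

Sextets: v=47, h=33, Y=24, F=5
24-bit: (47<<18) | (33<<12) | (24<<6) | 5
      = 0xBC0000 | 0x021000 | 0x000600 | 0x000005
      = 0xBE1605
Bytes: (v>>16)&0xFF=BE, (v>>8)&0xFF=16, v&0xFF=05

Answer: 0xBE1605 BE 16 05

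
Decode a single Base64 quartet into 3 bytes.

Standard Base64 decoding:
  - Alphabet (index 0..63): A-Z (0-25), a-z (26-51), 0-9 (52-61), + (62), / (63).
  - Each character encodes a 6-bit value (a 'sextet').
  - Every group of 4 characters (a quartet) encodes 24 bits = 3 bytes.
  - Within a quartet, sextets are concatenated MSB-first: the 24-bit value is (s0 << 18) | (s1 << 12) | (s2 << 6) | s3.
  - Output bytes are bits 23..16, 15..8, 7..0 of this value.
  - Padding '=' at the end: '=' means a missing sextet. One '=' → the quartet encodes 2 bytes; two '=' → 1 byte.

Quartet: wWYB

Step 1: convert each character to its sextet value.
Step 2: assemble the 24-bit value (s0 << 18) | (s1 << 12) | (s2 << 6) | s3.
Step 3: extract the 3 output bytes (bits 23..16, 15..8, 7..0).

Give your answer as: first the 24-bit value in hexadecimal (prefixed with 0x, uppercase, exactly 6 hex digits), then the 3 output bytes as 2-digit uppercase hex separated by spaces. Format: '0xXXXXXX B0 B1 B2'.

Sextets: w=48, W=22, Y=24, B=1
24-bit: (48<<18) | (22<<12) | (24<<6) | 1
      = 0xC00000 | 0x016000 | 0x000600 | 0x000001
      = 0xC16601
Bytes: (v>>16)&0xFF=C1, (v>>8)&0xFF=66, v&0xFF=01

Answer: 0xC16601 C1 66 01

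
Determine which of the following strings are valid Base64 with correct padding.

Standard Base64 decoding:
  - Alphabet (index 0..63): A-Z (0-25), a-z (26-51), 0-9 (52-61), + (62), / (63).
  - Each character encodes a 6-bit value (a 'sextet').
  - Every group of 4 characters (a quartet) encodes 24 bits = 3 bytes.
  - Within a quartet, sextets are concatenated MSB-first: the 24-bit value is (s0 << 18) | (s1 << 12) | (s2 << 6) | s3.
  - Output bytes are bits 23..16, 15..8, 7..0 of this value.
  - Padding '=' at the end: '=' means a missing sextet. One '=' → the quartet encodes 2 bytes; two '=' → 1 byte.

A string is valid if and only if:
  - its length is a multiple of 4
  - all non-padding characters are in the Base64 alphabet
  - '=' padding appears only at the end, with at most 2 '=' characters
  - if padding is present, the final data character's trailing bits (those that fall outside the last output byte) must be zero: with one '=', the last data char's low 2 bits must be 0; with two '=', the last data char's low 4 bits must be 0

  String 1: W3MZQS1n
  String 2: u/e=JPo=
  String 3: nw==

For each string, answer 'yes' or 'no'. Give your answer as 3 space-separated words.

Answer: yes no yes

Derivation:
String 1: 'W3MZQS1n' → valid
String 2: 'u/e=JPo=' → invalid (bad char(s): ['=']; '=' in middle)
String 3: 'nw==' → valid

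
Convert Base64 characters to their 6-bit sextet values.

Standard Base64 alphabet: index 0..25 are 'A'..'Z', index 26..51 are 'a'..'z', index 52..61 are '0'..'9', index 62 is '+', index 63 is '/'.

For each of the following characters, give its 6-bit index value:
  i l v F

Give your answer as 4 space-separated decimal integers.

Answer: 34 37 47 5

Derivation:
'i': a..z range, 26 + ord('i') − ord('a') = 34
'l': a..z range, 26 + ord('l') − ord('a') = 37
'v': a..z range, 26 + ord('v') − ord('a') = 47
'F': A..Z range, ord('F') − ord('A') = 5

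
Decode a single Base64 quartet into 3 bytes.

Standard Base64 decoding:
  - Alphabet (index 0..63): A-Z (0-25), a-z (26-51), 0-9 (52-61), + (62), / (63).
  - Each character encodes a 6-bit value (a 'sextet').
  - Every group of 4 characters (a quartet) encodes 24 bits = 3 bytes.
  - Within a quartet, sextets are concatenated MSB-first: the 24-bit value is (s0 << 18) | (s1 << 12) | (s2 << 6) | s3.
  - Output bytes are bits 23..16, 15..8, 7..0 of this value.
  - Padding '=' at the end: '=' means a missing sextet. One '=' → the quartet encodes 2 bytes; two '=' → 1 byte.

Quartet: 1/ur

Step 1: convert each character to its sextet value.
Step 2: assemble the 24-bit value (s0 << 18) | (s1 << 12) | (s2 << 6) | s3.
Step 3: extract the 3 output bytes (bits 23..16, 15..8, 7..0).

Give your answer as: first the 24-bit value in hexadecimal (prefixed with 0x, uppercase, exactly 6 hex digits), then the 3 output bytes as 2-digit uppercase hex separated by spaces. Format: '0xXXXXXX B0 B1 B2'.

Answer: 0xD7FBAB D7 FB AB

Derivation:
Sextets: 1=53, /=63, u=46, r=43
24-bit: (53<<18) | (63<<12) | (46<<6) | 43
      = 0xD40000 | 0x03F000 | 0x000B80 | 0x00002B
      = 0xD7FBAB
Bytes: (v>>16)&0xFF=D7, (v>>8)&0xFF=FB, v&0xFF=AB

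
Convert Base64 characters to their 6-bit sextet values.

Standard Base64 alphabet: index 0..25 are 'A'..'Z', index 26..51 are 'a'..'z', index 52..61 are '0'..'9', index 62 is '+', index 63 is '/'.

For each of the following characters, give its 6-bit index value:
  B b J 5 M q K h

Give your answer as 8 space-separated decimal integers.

'B': A..Z range, ord('B') − ord('A') = 1
'b': a..z range, 26 + ord('b') − ord('a') = 27
'J': A..Z range, ord('J') − ord('A') = 9
'5': 0..9 range, 52 + ord('5') − ord('0') = 57
'M': A..Z range, ord('M') − ord('A') = 12
'q': a..z range, 26 + ord('q') − ord('a') = 42
'K': A..Z range, ord('K') − ord('A') = 10
'h': a..z range, 26 + ord('h') − ord('a') = 33

Answer: 1 27 9 57 12 42 10 33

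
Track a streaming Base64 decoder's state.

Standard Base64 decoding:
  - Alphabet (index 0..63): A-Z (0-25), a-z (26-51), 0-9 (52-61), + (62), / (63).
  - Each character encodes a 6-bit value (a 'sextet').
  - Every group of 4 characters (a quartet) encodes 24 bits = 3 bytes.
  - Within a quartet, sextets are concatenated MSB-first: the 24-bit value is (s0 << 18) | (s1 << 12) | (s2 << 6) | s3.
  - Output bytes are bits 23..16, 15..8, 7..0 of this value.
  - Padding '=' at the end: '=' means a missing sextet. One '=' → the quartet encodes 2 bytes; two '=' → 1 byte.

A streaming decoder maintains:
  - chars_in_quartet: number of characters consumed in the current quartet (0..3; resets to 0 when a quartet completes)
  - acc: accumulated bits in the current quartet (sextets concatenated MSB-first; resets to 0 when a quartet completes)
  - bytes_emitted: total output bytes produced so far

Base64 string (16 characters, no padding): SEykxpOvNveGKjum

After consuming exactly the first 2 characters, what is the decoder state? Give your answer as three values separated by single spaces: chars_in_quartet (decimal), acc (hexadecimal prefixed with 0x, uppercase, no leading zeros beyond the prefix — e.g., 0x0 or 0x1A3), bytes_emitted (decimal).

After char 0 ('S'=18): chars_in_quartet=1 acc=0x12 bytes_emitted=0
After char 1 ('E'=4): chars_in_quartet=2 acc=0x484 bytes_emitted=0

Answer: 2 0x484 0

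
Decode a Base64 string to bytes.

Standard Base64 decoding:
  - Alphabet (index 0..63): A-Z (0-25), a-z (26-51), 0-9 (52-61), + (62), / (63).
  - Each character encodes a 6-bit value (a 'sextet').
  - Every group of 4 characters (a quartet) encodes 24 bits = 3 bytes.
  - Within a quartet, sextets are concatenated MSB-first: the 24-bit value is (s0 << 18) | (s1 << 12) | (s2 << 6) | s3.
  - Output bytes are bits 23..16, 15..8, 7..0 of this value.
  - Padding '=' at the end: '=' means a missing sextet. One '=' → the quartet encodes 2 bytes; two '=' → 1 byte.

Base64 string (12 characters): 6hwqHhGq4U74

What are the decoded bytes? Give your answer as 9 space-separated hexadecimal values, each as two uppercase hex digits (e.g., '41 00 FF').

Answer: EA 1C 2A 1E 11 AA E1 4E F8

Derivation:
After char 0 ('6'=58): chars_in_quartet=1 acc=0x3A bytes_emitted=0
After char 1 ('h'=33): chars_in_quartet=2 acc=0xEA1 bytes_emitted=0
After char 2 ('w'=48): chars_in_quartet=3 acc=0x3A870 bytes_emitted=0
After char 3 ('q'=42): chars_in_quartet=4 acc=0xEA1C2A -> emit EA 1C 2A, reset; bytes_emitted=3
After char 4 ('H'=7): chars_in_quartet=1 acc=0x7 bytes_emitted=3
After char 5 ('h'=33): chars_in_quartet=2 acc=0x1E1 bytes_emitted=3
After char 6 ('G'=6): chars_in_quartet=3 acc=0x7846 bytes_emitted=3
After char 7 ('q'=42): chars_in_quartet=4 acc=0x1E11AA -> emit 1E 11 AA, reset; bytes_emitted=6
After char 8 ('4'=56): chars_in_quartet=1 acc=0x38 bytes_emitted=6
After char 9 ('U'=20): chars_in_quartet=2 acc=0xE14 bytes_emitted=6
After char 10 ('7'=59): chars_in_quartet=3 acc=0x3853B bytes_emitted=6
After char 11 ('4'=56): chars_in_quartet=4 acc=0xE14EF8 -> emit E1 4E F8, reset; bytes_emitted=9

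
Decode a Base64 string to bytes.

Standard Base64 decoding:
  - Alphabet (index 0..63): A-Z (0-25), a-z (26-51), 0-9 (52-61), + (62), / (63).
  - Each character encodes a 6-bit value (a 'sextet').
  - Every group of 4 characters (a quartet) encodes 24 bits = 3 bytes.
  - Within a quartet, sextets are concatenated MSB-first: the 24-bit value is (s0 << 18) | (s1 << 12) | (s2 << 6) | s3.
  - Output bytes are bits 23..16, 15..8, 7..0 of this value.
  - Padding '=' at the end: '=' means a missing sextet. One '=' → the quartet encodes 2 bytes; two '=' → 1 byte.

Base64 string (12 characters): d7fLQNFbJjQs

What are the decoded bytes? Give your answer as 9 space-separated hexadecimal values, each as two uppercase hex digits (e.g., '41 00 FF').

After char 0 ('d'=29): chars_in_quartet=1 acc=0x1D bytes_emitted=0
After char 1 ('7'=59): chars_in_quartet=2 acc=0x77B bytes_emitted=0
After char 2 ('f'=31): chars_in_quartet=3 acc=0x1DEDF bytes_emitted=0
After char 3 ('L'=11): chars_in_quartet=4 acc=0x77B7CB -> emit 77 B7 CB, reset; bytes_emitted=3
After char 4 ('Q'=16): chars_in_quartet=1 acc=0x10 bytes_emitted=3
After char 5 ('N'=13): chars_in_quartet=2 acc=0x40D bytes_emitted=3
After char 6 ('F'=5): chars_in_quartet=3 acc=0x10345 bytes_emitted=3
After char 7 ('b'=27): chars_in_quartet=4 acc=0x40D15B -> emit 40 D1 5B, reset; bytes_emitted=6
After char 8 ('J'=9): chars_in_quartet=1 acc=0x9 bytes_emitted=6
After char 9 ('j'=35): chars_in_quartet=2 acc=0x263 bytes_emitted=6
After char 10 ('Q'=16): chars_in_quartet=3 acc=0x98D0 bytes_emitted=6
After char 11 ('s'=44): chars_in_quartet=4 acc=0x26342C -> emit 26 34 2C, reset; bytes_emitted=9

Answer: 77 B7 CB 40 D1 5B 26 34 2C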